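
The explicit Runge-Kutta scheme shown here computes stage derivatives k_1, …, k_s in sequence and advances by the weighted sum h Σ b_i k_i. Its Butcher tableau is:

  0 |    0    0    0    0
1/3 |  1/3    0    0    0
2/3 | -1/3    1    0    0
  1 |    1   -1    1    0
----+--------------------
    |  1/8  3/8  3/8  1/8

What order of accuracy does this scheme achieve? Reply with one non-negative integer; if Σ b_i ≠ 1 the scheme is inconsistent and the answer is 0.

4

b = (1/8, 3/8, 3/8, 1/8)
c = (0, 1/3, 2/3, 1)
Ac = (0, 0, 1/3, 1/3)
Σ b_i: 1/8·1 + 3/8·1 + 3/8·1 + 1/8·1 = 1 ✓
b·c: 3/8·1/3 + 3/8·2/3 + 1/8·1 = 1/2 ✓
b·c²: 3/8·1/9 + 3/8·4/9 + 1/8·1 = 1/3 ✓
b·Ac: 3/8·1/3 + 1/8·1/3 = 1/6 ✓
b·c³: 3/8·1/27 + 3/8·8/27 + 1/8·1 = 1/4 ✓
b·(c∘Ac): 3/8·2/9 + 1/8·1/3 = 1/8 ✓
b·Ac²: 3/8·1/9 + 1/8·1/3 = 1/12 ✓
b·A²c: 1/8·1/3 = 1/24 ✓; 4 stages ⇒ order 4.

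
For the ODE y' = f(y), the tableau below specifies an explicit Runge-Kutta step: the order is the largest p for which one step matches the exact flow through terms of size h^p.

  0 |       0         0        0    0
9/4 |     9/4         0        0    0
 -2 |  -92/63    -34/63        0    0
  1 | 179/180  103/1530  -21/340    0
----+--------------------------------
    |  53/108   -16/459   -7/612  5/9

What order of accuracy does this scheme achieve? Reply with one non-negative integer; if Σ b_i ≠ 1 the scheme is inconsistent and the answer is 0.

b = (53/108, -16/459, -7/612, 5/9)
c = (0, 9/4, -2, 1)
Ac = (0, 0, -17/14, 11/40)
Σ b_i: 53/108·1 + (-16/459)·1 + (-7/612)·1 + 5/9·1 = 1 ✓
b·c: (-16/459)·9/4 + (-7/612)·(-2) + 5/9·1 = 1/2 ✓
b·c²: (-16/459)·81/16 + (-7/612)·4 + 5/9·1 = 1/3 ✓
b·Ac: (-7/612)·(-17/14) + 5/9·11/40 = 1/6 ✓
b·c³: (-16/459)·729/64 + (-7/612)·(-8) + 5/9·1 = 1/4 ✓
b·(c∘Ac): (-7/612)·17/7 + 5/9·11/40 = 1/8 ✓
b·Ac²: (-7/612)·(-153/56) + 5/9·3/32 = 1/12 ✓
b·A²c: 5/9·3/40 = 1/24 ✓; 4 stages ⇒ order 4.

4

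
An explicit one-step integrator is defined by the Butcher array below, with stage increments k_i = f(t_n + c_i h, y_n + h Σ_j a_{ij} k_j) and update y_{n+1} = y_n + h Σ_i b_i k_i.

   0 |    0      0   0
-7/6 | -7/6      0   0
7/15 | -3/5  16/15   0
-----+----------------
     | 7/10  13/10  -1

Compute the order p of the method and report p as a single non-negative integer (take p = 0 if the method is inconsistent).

1

b = (7/10, 13/10, -1)
c = (0, -7/6, 7/15)
Ac = (0, 0, -56/45)
Σ b_i: 7/10·1 + 13/10·1 + (-1)·1 = 1 ✓
b·c: 13/10·(-7/6) + (-1)·7/15 = -119/60 ≠ 1/2 ⇒ order 1.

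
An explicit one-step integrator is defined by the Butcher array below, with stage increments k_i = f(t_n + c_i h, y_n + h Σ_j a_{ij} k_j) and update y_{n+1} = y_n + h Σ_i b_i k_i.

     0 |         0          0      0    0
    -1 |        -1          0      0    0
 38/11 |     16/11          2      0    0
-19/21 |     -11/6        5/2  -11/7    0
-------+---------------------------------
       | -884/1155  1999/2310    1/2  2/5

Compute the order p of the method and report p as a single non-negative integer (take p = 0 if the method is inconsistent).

b = (-884/1155, 1999/2310, 1/2, 2/5)
c = (0, -1, 38/11, -19/21)
Ac = (0, 0, -2, -111/14)
Σ b_i: (-884/1155)·1 + 1999/2310·1 + 1/2·1 + 2/5·1 = 1 ✓
b·c: 1999/2310·(-1) + 1/2·38/11 + 2/5·(-19/21) = 1/2 ✓
b·c²: 1999/2310·1 + 1/2·1444/121 + 2/5·361/441 = 3820513/533610 ≠ 1/3 ⇒ order 2.
b·Ac: 1/2·(-2) + 2/5·(-111/14) = -146/35 ≠ 1/6

2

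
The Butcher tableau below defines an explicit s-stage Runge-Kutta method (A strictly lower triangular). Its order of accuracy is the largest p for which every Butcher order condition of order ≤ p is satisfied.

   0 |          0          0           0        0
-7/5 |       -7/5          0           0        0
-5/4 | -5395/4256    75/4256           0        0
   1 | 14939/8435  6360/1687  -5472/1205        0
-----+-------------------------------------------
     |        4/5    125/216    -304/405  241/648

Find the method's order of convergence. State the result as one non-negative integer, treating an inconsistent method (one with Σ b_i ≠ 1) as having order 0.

b = (4/5, 125/216, -304/405, 241/648)
c = (0, -7/5, -5/4, 1)
Ac = (0, 0, -15/608, 96/241)
Σ b_i: 4/5·1 + 125/216·1 + (-304/405)·1 + 241/648·1 = 1 ✓
b·c: 125/216·(-7/5) + (-304/405)·(-5/4) + 241/648·1 = 1/2 ✓
b·c²: 125/216·49/25 + (-304/405)·25/16 + 241/648·1 = 1/3 ✓
b·Ac: (-304/405)·(-15/608) + 241/648·96/241 = 1/6 ✓
b·c³: 125/216·(-343/125) + (-304/405)·(-125/64) + 241/648·1 = 1/4 ✓
b·(c∘Ac): (-304/405)·75/2432 + 241/648·96/241 = 1/8 ✓
b·Ac²: (-304/405)·21/608 + 241/648·354/1205 = 1/12 ✓
b·A²c: 241/648·27/241 = 1/24 ✓; 4 stages ⇒ order 4.

4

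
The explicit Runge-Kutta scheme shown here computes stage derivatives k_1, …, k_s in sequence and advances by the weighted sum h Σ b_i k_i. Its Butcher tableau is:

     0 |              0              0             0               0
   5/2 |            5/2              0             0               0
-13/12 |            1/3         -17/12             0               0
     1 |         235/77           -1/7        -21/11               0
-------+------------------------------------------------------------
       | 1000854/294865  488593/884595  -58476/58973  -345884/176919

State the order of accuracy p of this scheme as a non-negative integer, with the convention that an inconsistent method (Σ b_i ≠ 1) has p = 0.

3

b = (1000854/294865, 488593/884595, -58476/58973, -345884/176919)
c = (0, 5/2, -13/12, 1)
Ac = (0, 0, -85/24, 527/308)
Σ b_i: 1000854/294865·1 + 488593/884595·1 + (-58476/58973)·1 + (-345884/176919)·1 = 1 ✓
b·c: 488593/884595·5/2 + (-58476/58973)·(-13/12) + (-345884/176919)·1 = 1/2 ✓
b·c²: 488593/884595·25/4 + (-58476/58973)·169/144 + (-345884/176919)·1 = 1/3 ✓
b·Ac: (-58476/58973)·(-85/24) + (-345884/176919)·527/308 = 1/6 ✓
b·c³: 488593/884595·125/8 + (-58476/58973)·(-2197/1728) + (-345884/176919)·1 = 67392499/8492112 ≠ 1/4 ⇒ order 3.
b·(c∘Ac): (-58476/58973)·1105/288 + (-345884/176919)·527/308 = -595249/83256 ≠ 1/8
b·Ac²: (-58476/58973)·(-425/48) + (-345884/176919)·(-11581/3696) = 7911172/530757 ≠ 1/12
b·A²c: (-345884/176919)·595/88 = -275135/20814 ≠ 1/24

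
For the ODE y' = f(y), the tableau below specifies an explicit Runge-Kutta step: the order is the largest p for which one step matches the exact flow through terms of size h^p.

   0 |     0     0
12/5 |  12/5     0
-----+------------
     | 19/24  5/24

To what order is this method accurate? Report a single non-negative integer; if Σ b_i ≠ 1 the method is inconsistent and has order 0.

b = (19/24, 5/24)
c = (0, 12/5)
Σ b_i: 19/24·1 + 5/24·1 = 1 ✓
b·c: 5/24·12/5 = 1/2 ✓; 2 stages ⇒ order 2.

2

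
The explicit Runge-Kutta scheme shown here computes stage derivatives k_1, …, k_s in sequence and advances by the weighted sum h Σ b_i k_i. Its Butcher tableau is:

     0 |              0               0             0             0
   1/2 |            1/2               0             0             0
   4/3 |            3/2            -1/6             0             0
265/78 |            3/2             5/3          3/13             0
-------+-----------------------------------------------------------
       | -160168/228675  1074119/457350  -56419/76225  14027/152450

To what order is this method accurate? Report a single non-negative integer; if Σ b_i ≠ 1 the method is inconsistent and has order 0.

b = (-160168/228675, 1074119/457350, -56419/76225, 14027/152450)
c = (0, 1/2, 4/3, 265/78)
Ac = (0, 0, -1/12, 89/78)
Σ b_i: (-160168/228675)·1 + 1074119/457350·1 + (-56419/76225)·1 + 14027/152450·1 = 1 ✓
b·c: 1074119/457350·1/2 + (-56419/76225)·4/3 + 14027/152450·265/78 = 1/2 ✓
b·c²: 1074119/457350·1/4 + (-56419/76225)·16/9 + 14027/152450·70225/6084 = 1/3 ✓
b·Ac: (-56419/76225)·(-1/12) + 14027/152450·89/78 = 1/6 ✓
b·c³: 1074119/457350·1/8 + (-56419/76225)·64/27 + 14027/152450·18609625/474552 = 91922107/42807960 ≠ 1/4 ⇒ order 3.
b·(c∘Ac): (-56419/76225)·(-1/9) + 14027/152450·23585/6084 = 802969/1829400 ≠ 1/8
b·Ac²: (-56419/76225)·(-1/24) + 14027/152450·43/52 = 19561/182940 ≠ 1/12
b·A²c: 14027/152450·(-1/52) = -1079/609800 ≠ 1/24

3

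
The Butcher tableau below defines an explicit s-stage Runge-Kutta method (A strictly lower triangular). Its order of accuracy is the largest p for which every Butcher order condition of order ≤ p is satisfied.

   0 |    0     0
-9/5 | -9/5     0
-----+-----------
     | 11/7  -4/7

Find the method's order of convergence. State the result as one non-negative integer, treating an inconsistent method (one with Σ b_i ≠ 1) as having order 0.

1

b = (11/7, -4/7)
c = (0, -9/5)
Σ b_i: 11/7·1 + (-4/7)·1 = 1 ✓
b·c: (-4/7)·(-9/5) = 36/35 ≠ 1/2 ⇒ order 1.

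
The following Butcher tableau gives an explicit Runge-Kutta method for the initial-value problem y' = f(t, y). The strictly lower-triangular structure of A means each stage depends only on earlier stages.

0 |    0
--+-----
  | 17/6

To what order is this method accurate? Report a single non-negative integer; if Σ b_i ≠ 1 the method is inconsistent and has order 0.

b = (17/6)
c = (0)
Σ b_i: 17/6·1 = 17/6 ≠ 1 ⇒ order 0.

0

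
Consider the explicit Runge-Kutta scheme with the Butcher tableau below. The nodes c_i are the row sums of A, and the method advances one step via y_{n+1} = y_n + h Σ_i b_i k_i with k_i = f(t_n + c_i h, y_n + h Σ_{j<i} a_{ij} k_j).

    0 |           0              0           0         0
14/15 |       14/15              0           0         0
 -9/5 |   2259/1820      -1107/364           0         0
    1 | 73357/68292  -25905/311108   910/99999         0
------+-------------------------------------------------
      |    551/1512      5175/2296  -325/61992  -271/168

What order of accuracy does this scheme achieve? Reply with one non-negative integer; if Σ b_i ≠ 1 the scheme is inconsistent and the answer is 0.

b = (551/1512, 5175/2296, -325/61992, -271/168)
c = (0, 14/15, -9/5, 1)
Ac = (0, 0, -369/130, -51/542)
Σ b_i: 551/1512·1 + 5175/2296·1 + (-325/61992)·1 + (-271/168)·1 = 1 ✓
b·c: 5175/2296·14/15 + (-325/61992)·(-9/5) + (-271/168)·1 = 1/2 ✓
b·c²: 5175/2296·196/225 + (-325/61992)·81/25 + (-271/168)·1 = 1/3 ✓
b·Ac: (-325/61992)·(-369/130) + (-271/168)·(-51/542) = 1/6 ✓
b·c³: 5175/2296·2744/3375 + (-325/61992)·(-729/125) + (-271/168)·1 = 1/4 ✓
b·(c∘Ac): (-325/61992)·3321/650 + (-271/168)·(-51/542) = 1/8 ✓
b·Ac²: (-325/61992)·(-861/325) + (-271/168)·(-35/813) = 1/12 ✓
b·A²c: (-271/168)·(-7/271) = 1/24 ✓; 4 stages ⇒ order 4.

4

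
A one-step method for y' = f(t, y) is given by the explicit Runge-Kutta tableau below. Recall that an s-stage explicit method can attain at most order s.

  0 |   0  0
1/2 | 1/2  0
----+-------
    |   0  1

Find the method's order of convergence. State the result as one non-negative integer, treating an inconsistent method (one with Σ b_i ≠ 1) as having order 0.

2

b = (0, 1)
c = (0, 1/2)
Σ b_i: 1·1 = 1 ✓
b·c: 1·1/2 = 1/2 ✓; 2 stages ⇒ order 2.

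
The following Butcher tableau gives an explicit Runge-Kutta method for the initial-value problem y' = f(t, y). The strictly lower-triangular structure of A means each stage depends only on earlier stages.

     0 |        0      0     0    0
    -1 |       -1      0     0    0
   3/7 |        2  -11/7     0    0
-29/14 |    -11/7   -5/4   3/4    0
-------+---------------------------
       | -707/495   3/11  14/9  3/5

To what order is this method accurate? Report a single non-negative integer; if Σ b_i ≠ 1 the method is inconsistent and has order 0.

1

b = (-707/495, 3/11, 14/9, 3/5)
c = (0, -1, 3/7, -29/14)
Ac = (0, 0, 11/7, 11/7)
Σ b_i: (-707/495)·1 + 3/11·1 + 14/9·1 + 3/5·1 = 1 ✓
b·c: 3/11·(-1) + 14/9·3/7 + 3/5·(-29/14) = -1961/2310 ≠ 1/2 ⇒ order 1.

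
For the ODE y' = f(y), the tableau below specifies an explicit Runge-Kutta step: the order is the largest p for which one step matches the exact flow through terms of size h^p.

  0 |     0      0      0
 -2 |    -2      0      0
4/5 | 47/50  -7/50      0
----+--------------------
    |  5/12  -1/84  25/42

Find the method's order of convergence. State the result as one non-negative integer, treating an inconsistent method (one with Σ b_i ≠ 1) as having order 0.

b = (5/12, -1/84, 25/42)
c = (0, -2, 4/5)
Ac = (0, 0, 7/25)
Σ b_i: 5/12·1 + (-1/84)·1 + 25/42·1 = 1 ✓
b·c: (-1/84)·(-2) + 25/42·4/5 = 1/2 ✓
b·c²: (-1/84)·4 + 25/42·16/25 = 1/3 ✓
b·Ac: 25/42·7/25 = 1/6 ✓; 3 stages ⇒ order 3.

3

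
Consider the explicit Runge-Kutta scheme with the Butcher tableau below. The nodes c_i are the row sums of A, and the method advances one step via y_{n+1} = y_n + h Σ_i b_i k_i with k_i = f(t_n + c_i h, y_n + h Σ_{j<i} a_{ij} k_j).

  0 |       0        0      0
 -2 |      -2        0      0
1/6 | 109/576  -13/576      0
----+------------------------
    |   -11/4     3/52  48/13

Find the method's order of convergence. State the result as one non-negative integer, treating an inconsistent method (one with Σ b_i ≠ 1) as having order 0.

b = (-11/4, 3/52, 48/13)
c = (0, -2, 1/6)
Ac = (0, 0, 13/288)
Σ b_i: (-11/4)·1 + 3/52·1 + 48/13·1 = 1 ✓
b·c: 3/52·(-2) + 48/13·1/6 = 1/2 ✓
b·c²: 3/52·4 + 48/13·1/36 = 1/3 ✓
b·Ac: 48/13·13/288 = 1/6 ✓; 3 stages ⇒ order 3.

3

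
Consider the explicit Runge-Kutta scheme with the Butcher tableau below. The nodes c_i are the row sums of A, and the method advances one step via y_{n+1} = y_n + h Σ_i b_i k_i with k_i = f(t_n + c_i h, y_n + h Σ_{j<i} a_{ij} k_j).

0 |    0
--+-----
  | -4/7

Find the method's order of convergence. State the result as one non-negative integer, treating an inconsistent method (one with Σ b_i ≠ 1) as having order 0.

b = (-4/7)
c = (0)
Σ b_i: (-4/7)·1 = -4/7 ≠ 1 ⇒ order 0.

0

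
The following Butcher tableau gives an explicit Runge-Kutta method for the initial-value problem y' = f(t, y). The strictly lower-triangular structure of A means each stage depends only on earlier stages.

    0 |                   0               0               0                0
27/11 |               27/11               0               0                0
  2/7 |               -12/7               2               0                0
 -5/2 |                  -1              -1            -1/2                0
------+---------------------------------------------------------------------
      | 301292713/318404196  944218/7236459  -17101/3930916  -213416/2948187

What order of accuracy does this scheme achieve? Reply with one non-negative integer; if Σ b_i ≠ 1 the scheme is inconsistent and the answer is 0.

b = (301292713/318404196, 944218/7236459, -17101/3930916, -213416/2948187)
c = (0, 27/11, 2/7, -5/2)
Ac = (0, 0, 54/11, -200/77)
Σ b_i: 301292713/318404196·1 + 944218/7236459·1 + (-17101/3930916)·1 + (-213416/2948187)·1 = 1 ✓
b·c: 944218/7236459·27/11 + (-17101/3930916)·2/7 + (-213416/2948187)·(-5/2) = 1/2 ✓
b·c²: 944218/7236459·729/121 + (-17101/3930916)·4/49 + (-213416/2948187)·25/4 = 1/3 ✓
b·Ac: (-17101/3930916)·54/11 + (-213416/2948187)·(-200/77) = 1/6 ✓
b·c³: 944218/7236459·19683/1331 + (-17101/3930916)·8/343 + (-213416/2948187)·(-125/8) = 694774405/227010399 ≠ 1/4 ⇒ order 3.
b·(c∘Ac): (-17101/3930916)·108/77 + (-213416/2948187)·500/77 = -15441883/32430057 ≠ 1/8
b·Ac²: (-17101/3930916)·1458/121 + (-213416/2948187)·(-35963/5929) = 175552789/454020798 ≠ 1/12
b·A²c: (-213416/2948187)·(-27/11) = 1920744/10810019 ≠ 1/24

3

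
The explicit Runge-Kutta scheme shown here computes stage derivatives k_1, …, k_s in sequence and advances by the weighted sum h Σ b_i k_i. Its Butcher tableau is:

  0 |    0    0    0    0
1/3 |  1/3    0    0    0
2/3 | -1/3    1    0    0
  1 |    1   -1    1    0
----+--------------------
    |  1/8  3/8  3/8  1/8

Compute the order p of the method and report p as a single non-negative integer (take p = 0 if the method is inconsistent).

4

b = (1/8, 3/8, 3/8, 1/8)
c = (0, 1/3, 2/3, 1)
Ac = (0, 0, 1/3, 1/3)
Σ b_i: 1/8·1 + 3/8·1 + 3/8·1 + 1/8·1 = 1 ✓
b·c: 3/8·1/3 + 3/8·2/3 + 1/8·1 = 1/2 ✓
b·c²: 3/8·1/9 + 3/8·4/9 + 1/8·1 = 1/3 ✓
b·Ac: 3/8·1/3 + 1/8·1/3 = 1/6 ✓
b·c³: 3/8·1/27 + 3/8·8/27 + 1/8·1 = 1/4 ✓
b·(c∘Ac): 3/8·2/9 + 1/8·1/3 = 1/8 ✓
b·Ac²: 3/8·1/9 + 1/8·1/3 = 1/12 ✓
b·A²c: 1/8·1/3 = 1/24 ✓; 4 stages ⇒ order 4.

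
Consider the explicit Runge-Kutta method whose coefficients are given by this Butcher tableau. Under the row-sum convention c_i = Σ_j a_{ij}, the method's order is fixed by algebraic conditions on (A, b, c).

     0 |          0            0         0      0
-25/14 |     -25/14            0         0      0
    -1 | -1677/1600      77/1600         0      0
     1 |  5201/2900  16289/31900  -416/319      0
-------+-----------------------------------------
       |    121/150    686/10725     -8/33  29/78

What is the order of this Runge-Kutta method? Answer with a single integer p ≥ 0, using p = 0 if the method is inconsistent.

b = (121/150, 686/10725, -8/33, 29/78)
c = (0, -25/14, -1, 1)
Ac = (0, 0, -11/128, 91/232)
Σ b_i: 121/150·1 + 686/10725·1 + (-8/33)·1 + 29/78·1 = 1 ✓
b·c: 686/10725·(-25/14) + (-8/33)·(-1) + 29/78·1 = 1/2 ✓
b·c²: 686/10725·625/196 + (-8/33)·1 + 29/78·1 = 1/3 ✓
b·Ac: (-8/33)·(-11/128) + 29/78·91/232 = 1/6 ✓
b·c³: 686/10725·(-15625/2744) + (-8/33)·(-1) + 29/78·1 = 1/4 ✓
b·(c∘Ac): (-8/33)·11/128 + 29/78·91/232 = 1/8 ✓
b·Ac²: (-8/33)·275/1792 + 29/78·1053/3248 = 1/12 ✓
b·A²c: 29/78·13/116 = 1/24 ✓; 4 stages ⇒ order 4.

4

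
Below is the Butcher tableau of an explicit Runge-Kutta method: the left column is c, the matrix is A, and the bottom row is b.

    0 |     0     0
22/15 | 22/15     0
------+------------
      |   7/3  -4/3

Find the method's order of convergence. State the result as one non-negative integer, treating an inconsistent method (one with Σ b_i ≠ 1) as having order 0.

b = (7/3, -4/3)
c = (0, 22/15)
Σ b_i: 7/3·1 + (-4/3)·1 = 1 ✓
b·c: (-4/3)·22/15 = -88/45 ≠ 1/2 ⇒ order 1.

1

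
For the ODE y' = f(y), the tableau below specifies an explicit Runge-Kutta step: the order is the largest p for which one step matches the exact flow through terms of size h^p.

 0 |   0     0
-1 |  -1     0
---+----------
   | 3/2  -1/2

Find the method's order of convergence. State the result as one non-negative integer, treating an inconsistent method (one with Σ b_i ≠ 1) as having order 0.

b = (3/2, -1/2)
c = (0, -1)
Σ b_i: 3/2·1 + (-1/2)·1 = 1 ✓
b·c: (-1/2)·(-1) = 1/2 ✓; 2 stages ⇒ order 2.

2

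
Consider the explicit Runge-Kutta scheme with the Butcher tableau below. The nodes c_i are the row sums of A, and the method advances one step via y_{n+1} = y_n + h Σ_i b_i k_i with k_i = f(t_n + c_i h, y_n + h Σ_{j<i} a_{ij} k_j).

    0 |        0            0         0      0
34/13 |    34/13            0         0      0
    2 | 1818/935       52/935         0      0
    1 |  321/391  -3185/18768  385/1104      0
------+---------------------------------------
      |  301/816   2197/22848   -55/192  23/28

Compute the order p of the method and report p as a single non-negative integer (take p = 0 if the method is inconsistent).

b = (301/816, 2197/22848, -55/192, 23/28)
c = (0, 34/13, 2, 1)
Ac = (0, 0, 8/55, 35/138)
Σ b_i: 301/816·1 + 2197/22848·1 + (-55/192)·1 + 23/28·1 = 1 ✓
b·c: 2197/22848·34/13 + (-55/192)·2 + 23/28·1 = 1/2 ✓
b·c²: 2197/22848·1156/169 + (-55/192)·4 + 23/28·1 = 1/3 ✓
b·Ac: (-55/192)·8/55 + 23/28·35/138 = 1/6 ✓
b·c³: 2197/22848·39304/2197 + (-55/192)·8 + 23/28·1 = 1/4 ✓
b·(c∘Ac): (-55/192)·16/55 + 23/28·35/138 = 1/8 ✓
b·Ac²: (-55/192)·272/715 + 23/28·70/299 = 1/12 ✓
b·A²c: 23/28·7/138 = 1/24 ✓; 4 stages ⇒ order 4.

4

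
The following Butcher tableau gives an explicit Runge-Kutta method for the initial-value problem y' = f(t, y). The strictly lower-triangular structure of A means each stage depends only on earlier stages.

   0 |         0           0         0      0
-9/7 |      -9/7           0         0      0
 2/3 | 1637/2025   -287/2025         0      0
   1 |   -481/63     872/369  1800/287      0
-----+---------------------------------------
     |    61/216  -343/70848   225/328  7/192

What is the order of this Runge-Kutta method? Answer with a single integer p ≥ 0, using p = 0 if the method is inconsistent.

4

b = (61/216, -343/70848, 225/328, 7/192)
c = (0, -9/7, 2/3, 1)
Ac = (0, 0, 41/225, 8/7)
Σ b_i: 61/216·1 + (-343/70848)·1 + 225/328·1 + 7/192·1 = 1 ✓
b·c: (-343/70848)·(-9/7) + 225/328·2/3 + 7/192·1 = 1/2 ✓
b·c²: (-343/70848)·81/49 + 225/328·4/9 + 7/192·1 = 1/3 ✓
b·Ac: 225/328·41/225 + 7/192·8/7 = 1/6 ✓
b·c³: (-343/70848)·(-729/343) + 225/328·8/27 + 7/192·1 = 1/4 ✓
b·(c∘Ac): 225/328·82/675 + 7/192·8/7 = 1/8 ✓
b·Ac²: 225/328·(-41/175) + 7/192·328/49 = 1/12 ✓
b·A²c: 7/192·8/7 = 1/24 ✓; 4 stages ⇒ order 4.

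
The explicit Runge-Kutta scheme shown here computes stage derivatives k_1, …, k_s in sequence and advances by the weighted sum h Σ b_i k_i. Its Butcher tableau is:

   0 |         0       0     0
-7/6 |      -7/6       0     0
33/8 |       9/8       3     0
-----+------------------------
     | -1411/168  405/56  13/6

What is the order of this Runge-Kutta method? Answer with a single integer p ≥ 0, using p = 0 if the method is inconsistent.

b = (-1411/168, 405/56, 13/6)
c = (0, -7/6, 33/8)
Ac = (0, 0, -7/2)
Σ b_i: (-1411/168)·1 + 405/56·1 + 13/6·1 = 1 ✓
b·c: 405/56·(-7/6) + 13/6·33/8 = 1/2 ✓
b·c²: 405/56·49/36 + 13/6·1089/64 = 5979/128 ≠ 1/3 ⇒ order 2.
b·Ac: 13/6·(-7/2) = -91/12 ≠ 1/6

2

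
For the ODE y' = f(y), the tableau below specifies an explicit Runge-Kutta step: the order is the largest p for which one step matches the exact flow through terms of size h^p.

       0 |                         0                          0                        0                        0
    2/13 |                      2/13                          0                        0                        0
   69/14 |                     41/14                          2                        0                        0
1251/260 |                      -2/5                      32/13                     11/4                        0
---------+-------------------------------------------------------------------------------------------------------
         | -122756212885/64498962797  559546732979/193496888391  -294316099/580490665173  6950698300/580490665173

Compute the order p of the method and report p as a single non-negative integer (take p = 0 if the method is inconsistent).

3

b = (-122756212885/64498962797, 559546732979/193496888391, -294316099/580490665173, 6950698300/580490665173)
c = (0, 2/13, 69/14, 1251/260)
Ac = (0, 0, 4/13, 131855/9464)
Σ b_i: (-122756212885/64498962797)·1 + 559546732979/193496888391·1 + (-294316099/580490665173)·1 + 6950698300/580490665173·1 = 1 ✓
b·c: 559546732979/193496888391·2/13 + (-294316099/580490665173)·69/14 + 6950698300/580490665173·1251/260 = 1/2 ✓
b·c²: 559546732979/193496888391·4/169 + (-294316099/580490665173)·4761/196 + 6950698300/580490665173·1565001/67600 = 1/3 ✓
b·Ac: (-294316099/580490665173)·4/13 + 6950698300/580490665173·131855/9464 = 1/6 ✓
b·c³: 559546732979/193496888391·8/2197 + (-294316099/580490665173)·328509/2744 + 6950698300/580490665173·1957816251/17576000 = 23506230737460299/18312545517324240 ≠ 1/4 ⇒ order 3.
b·(c∘Ac): (-294316099/580490665173)·138/91 + 6950698300/580490665173·32990121/492128 = 209784550063687/261607793104632 ≠ 1/8
b·Ac²: (-294316099/580490665173)·8/169 + 6950698300/580490665173·115159439/1722448 = 56383102249141/70432867374324 ≠ 1/12
b·A²c: 6950698300/580490665173·11/13 = 5881360100/580490665173 ≠ 1/24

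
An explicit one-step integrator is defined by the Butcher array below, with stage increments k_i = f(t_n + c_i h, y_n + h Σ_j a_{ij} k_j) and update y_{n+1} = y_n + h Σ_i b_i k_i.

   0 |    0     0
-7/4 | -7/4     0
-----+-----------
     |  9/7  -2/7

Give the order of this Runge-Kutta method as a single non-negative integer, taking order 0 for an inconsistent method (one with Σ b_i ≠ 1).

b = (9/7, -2/7)
c = (0, -7/4)
Σ b_i: 9/7·1 + (-2/7)·1 = 1 ✓
b·c: (-2/7)·(-7/4) = 1/2 ✓; 2 stages ⇒ order 2.

2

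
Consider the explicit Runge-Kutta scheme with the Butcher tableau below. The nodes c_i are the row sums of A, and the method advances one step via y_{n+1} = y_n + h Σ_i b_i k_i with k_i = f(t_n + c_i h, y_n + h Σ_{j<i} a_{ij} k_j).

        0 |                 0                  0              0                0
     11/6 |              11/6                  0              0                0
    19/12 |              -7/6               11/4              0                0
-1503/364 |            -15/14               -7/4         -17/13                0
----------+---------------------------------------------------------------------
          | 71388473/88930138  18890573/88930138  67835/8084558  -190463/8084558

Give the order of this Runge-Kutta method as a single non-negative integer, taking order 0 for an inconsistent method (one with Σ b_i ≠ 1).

b = (71388473/88930138, 18890573/88930138, 67835/8084558, -190463/8084558)
c = (0, 11/6, 19/12, -1503/364)
Ac = (0, 0, 121/24, -549/104)
Σ b_i: 71388473/88930138·1 + 18890573/88930138·1 + 67835/8084558·1 + (-190463/8084558)·1 = 1 ✓
b·c: 18890573/88930138·11/6 + 67835/8084558·19/12 + (-190463/8084558)·(-1503/364) = 1/2 ✓
b·c²: 18890573/88930138·121/36 + 67835/8084558·361/144 + (-190463/8084558)·2259009/132496 = 1/3 ✓
b·Ac: 67835/8084558·121/24 + (-190463/8084558)·(-549/104) = 1/6 ✓
b·c³: 18890573/88930138·1331/216 + 67835/8084558·6859/1728 + (-190463/8084558)·(-3395290527/48228544) = 70645346589/23542232896 ≠ 1/4 ⇒ order 3.
b·(c∘Ac): 67835/8084558·2299/288 + (-190463/8084558)·825147/37856 = -519842669/1164176352 ≠ 1/8
b·Ac²: 67835/8084558·1331/144 + (-190463/8084558)·(-1429/156) = 341523733/1164176352 ≠ 1/12
b·A²c: (-190463/8084558)·(-2057/312) = 30137107/194029392 ≠ 1/24

3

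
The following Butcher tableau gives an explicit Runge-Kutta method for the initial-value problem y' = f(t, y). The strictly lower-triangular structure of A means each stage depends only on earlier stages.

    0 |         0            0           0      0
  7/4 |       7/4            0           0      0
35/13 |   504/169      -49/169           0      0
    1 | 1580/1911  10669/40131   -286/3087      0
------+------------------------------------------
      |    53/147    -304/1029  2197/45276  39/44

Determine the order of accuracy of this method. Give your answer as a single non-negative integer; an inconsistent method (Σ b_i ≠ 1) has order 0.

b = (53/147, -304/1029, 2197/45276, 39/44)
c = (0, 7/4, 35/13, 1)
Ac = (0, 0, -343/676, 101/468)
Σ b_i: 53/147·1 + (-304/1029)·1 + 2197/45276·1 + 39/44·1 = 1 ✓
b·c: (-304/1029)·7/4 + 2197/45276·35/13 + 39/44·1 = 1/2 ✓
b·c²: (-304/1029)·49/16 + 2197/45276·1225/169 + 39/44·1 = 1/3 ✓
b·Ac: 2197/45276·(-343/676) + 39/44·101/468 = 1/6 ✓
b·c³: (-304/1029)·343/64 + 2197/45276·42875/2197 + 39/44·1 = 1/4 ✓
b·(c∘Ac): 2197/45276·(-12005/8788) + 39/44·101/468 = 1/8 ✓
b·Ac²: 2197/45276·(-2401/2704) + 39/44·89/624 = 1/12 ✓
b·A²c: 39/44·11/234 = 1/24 ✓; 4 stages ⇒ order 4.

4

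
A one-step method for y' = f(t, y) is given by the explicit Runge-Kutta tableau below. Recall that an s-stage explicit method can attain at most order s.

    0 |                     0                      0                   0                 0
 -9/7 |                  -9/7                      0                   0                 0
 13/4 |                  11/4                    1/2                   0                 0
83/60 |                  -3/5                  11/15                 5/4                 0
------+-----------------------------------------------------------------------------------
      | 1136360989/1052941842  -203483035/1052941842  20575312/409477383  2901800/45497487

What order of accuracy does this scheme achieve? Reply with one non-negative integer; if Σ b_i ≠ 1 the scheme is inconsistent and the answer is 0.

3

b = (1136360989/1052941842, -203483035/1052941842, 20575312/409477383, 2901800/45497487)
c = (0, -9/7, 13/4, 83/60)
Ac = (0, 0, -9/14, 1747/560)
Σ b_i: 1136360989/1052941842·1 + (-203483035/1052941842)·1 + 20575312/409477383·1 + 2901800/45497487·1 = 1 ✓
b·c: (-203483035/1052941842)·(-9/7) + 20575312/409477383·13/4 + 2901800/45497487·83/60 = 1/2 ✓
b·c²: (-203483035/1052941842)·81/49 + 20575312/409477383·169/16 + 2901800/45497487·6889/3600 = 1/3 ✓
b·Ac: 20575312/409477383·(-9/14) + 2901800/45497487·1747/560 = 1/6 ✓
b·c³: (-203483035/1052941842)·(-729/343) + 20575312/409477383·2197/64 + 2901800/45497487·571787/216000 = 16176525479/7019612280 ≠ 1/4 ⇒ order 3.
b·(c∘Ac): 20575312/409477383·(-117/56) + 2901800/45497487·145001/33600 = 185911763/1091939688 ≠ 1/8
b·Ac²: 20575312/409477383·81/98 + 2901800/45497487·226033/15680 = 2448325031/2547859272 ≠ 1/12
b·A²c: 2901800/45497487·(-45/56) = -5440875/106160803 ≠ 1/24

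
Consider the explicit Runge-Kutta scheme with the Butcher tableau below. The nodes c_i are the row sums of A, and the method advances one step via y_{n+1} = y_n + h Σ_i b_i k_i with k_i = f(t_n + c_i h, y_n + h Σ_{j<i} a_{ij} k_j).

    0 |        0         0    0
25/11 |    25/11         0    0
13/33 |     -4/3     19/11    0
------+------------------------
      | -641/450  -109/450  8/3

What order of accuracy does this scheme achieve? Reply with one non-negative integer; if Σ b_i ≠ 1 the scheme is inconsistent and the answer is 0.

b = (-641/450, -109/450, 8/3)
c = (0, 25/11, 13/33)
Ac = (0, 0, 475/121)
Σ b_i: (-641/450)·1 + (-109/450)·1 + 8/3·1 = 1 ✓
b·c: (-109/450)·25/11 + 8/3·13/33 = 1/2 ✓
b·c²: (-109/450)·625/121 + 8/3·169/1089 = -5471/6534 ≠ 1/3 ⇒ order 2.
b·Ac: 8/3·475/121 = 3800/363 ≠ 1/6

2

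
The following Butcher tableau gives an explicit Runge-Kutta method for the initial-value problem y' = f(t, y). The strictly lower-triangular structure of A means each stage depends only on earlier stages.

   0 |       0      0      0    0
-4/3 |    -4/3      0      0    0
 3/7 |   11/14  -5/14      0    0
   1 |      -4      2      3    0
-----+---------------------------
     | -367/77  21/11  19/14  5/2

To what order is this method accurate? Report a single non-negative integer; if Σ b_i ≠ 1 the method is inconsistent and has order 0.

b = (-367/77, 21/11, 19/14, 5/2)
c = (0, -4/3, 3/7, 1)
Ac = (0, 0, 10/21, -29/21)
Σ b_i: (-367/77)·1 + 21/11·1 + 19/14·1 + 5/2·1 = 1 ✓
b·c: 21/11·(-4/3) + 19/14·3/7 + 5/2·1 = 289/539 ≠ 1/2 ⇒ order 1.

1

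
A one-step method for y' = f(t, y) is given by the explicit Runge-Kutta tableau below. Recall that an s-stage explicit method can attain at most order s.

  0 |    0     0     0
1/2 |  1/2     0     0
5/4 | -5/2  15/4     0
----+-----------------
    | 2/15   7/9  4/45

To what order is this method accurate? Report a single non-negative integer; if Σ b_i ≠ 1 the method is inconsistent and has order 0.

b = (2/15, 7/9, 4/45)
c = (0, 1/2, 5/4)
Ac = (0, 0, 15/8)
Σ b_i: 2/15·1 + 7/9·1 + 4/45·1 = 1 ✓
b·c: 7/9·1/2 + 4/45·5/4 = 1/2 ✓
b·c²: 7/9·1/4 + 4/45·25/16 = 1/3 ✓
b·Ac: 4/45·15/8 = 1/6 ✓; 3 stages ⇒ order 3.

3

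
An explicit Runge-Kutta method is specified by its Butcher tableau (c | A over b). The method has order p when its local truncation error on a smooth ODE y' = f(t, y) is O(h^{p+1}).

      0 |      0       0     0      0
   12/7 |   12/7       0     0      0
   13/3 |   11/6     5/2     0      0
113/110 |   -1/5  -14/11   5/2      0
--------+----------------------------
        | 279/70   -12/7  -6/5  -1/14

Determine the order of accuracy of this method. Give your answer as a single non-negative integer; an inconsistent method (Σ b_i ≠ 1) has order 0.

b = (279/70, -12/7, -6/5, -1/14)
c = (0, 12/7, 13/3, 113/110)
Ac = (0, 0, 30/7, 571/66)
Σ b_i: 279/70·1 + (-12/7)·1 + (-6/5)·1 + (-1/14)·1 = 1 ✓
b·c: (-12/7)·12/7 + (-6/5)·13/3 + (-1/14)·113/110 = -88527/10780 ≠ 1/2 ⇒ order 1.

1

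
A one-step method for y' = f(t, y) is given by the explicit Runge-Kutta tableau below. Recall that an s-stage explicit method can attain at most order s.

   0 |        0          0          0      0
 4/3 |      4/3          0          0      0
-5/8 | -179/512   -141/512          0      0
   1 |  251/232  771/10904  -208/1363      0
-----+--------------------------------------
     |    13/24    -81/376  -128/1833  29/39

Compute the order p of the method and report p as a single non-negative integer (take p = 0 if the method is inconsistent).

b = (13/24, -81/376, -128/1833, 29/39)
c = (0, 4/3, -5/8, 1)
Ac = (0, 0, -47/128, 11/58)
Σ b_i: 13/24·1 + (-81/376)·1 + (-128/1833)·1 + 29/39·1 = 1 ✓
b·c: (-81/376)·4/3 + (-128/1833)·(-5/8) + 29/39·1 = 1/2 ✓
b·c²: (-81/376)·16/9 + (-128/1833)·25/64 + 29/39·1 = 1/3 ✓
b·Ac: (-128/1833)·(-47/128) + 29/39·11/58 = 1/6 ✓
b·c³: (-81/376)·64/27 + (-128/1833)·(-125/512) + 29/39·1 = 1/4 ✓
b·(c∘Ac): (-128/1833)·235/1024 + 29/39·11/58 = 1/8 ✓
b·Ac²: (-128/1833)·(-47/96) + 29/39·23/348 = 1/12 ✓
b·A²c: 29/39·13/232 = 1/24 ✓; 4 stages ⇒ order 4.

4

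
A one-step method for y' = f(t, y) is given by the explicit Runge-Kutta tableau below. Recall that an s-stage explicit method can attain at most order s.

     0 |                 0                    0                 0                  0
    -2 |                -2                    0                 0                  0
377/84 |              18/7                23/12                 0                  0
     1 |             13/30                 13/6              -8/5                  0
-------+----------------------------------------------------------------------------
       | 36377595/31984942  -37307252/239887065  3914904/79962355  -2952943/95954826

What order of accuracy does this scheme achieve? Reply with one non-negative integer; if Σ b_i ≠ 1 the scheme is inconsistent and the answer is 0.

3

b = (36377595/31984942, -37307252/239887065, 3914904/79962355, -2952943/95954826)
c = (0, -2, 377/84, 1)
Ac = (0, 0, -23/6, -403/35)
Σ b_i: 36377595/31984942·1 + (-37307252/239887065)·1 + 3914904/79962355·1 + (-2952943/95954826)·1 = 1 ✓
b·c: (-37307252/239887065)·(-2) + 3914904/79962355·377/84 + (-2952943/95954826)·1 = 1/2 ✓
b·c²: (-37307252/239887065)·4 + 3914904/79962355·142129/7056 + (-2952943/95954826)·1 = 1/3 ✓
b·Ac: 3914904/79962355·(-23/6) + (-2952943/95954826)·(-403/35) = 1/6 ✓
b·c³: (-37307252/239887065)·(-8) + 3914904/79962355·53582633/592704 + (-2952943/95954826)·1 = 45455459177/8060205384 ≠ 1/4 ⇒ order 3.
b·(c∘Ac): 3914904/79962355·(-8671/504) + (-2952943/95954826)·(-403/35) = -78038493/159924710 ≠ 1/8
b·Ac²: 3914904/79962355·23/3 + (-2952943/95954826)·(-103909/4410) = 13304938265/12090308076 ≠ 1/12
b·A²c: (-2952943/95954826)·92/15 = -135835378/719661195 ≠ 1/24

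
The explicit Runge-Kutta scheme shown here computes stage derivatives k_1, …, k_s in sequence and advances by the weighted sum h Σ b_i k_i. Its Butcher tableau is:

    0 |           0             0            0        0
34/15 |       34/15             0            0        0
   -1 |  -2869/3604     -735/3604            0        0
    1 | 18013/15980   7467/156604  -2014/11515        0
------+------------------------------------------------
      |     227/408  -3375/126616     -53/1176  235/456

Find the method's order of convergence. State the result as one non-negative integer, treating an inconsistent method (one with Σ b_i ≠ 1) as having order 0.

b = (227/408, -3375/126616, -53/1176, 235/456)
c = (0, 34/15, -1, 1)
Ac = (0, 0, -49/106, 133/470)
Σ b_i: 227/408·1 + (-3375/126616)·1 + (-53/1176)·1 + 235/456·1 = 1 ✓
b·c: (-3375/126616)·34/15 + (-53/1176)·(-1) + 235/456·1 = 1/2 ✓
b·c²: (-3375/126616)·1156/225 + (-53/1176)·1 + 235/456·1 = 1/3 ✓
b·Ac: (-53/1176)·(-49/106) + 235/456·133/470 = 1/6 ✓
b·c³: (-3375/126616)·39304/3375 + (-53/1176)·(-1) + 235/456·1 = 1/4 ✓
b·(c∘Ac): (-53/1176)·49/106 + 235/456·133/470 = 1/8 ✓
b·Ac²: (-53/1176)·(-833/795) + 235/456·247/3525 = 1/12 ✓
b·A²c: 235/456·19/235 = 1/24 ✓; 4 stages ⇒ order 4.

4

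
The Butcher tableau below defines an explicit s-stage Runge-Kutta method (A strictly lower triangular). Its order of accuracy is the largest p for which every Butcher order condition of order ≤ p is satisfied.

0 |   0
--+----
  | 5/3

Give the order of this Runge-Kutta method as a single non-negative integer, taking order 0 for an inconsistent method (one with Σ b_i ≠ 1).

0

b = (5/3)
c = (0)
Σ b_i: 5/3·1 = 5/3 ≠ 1 ⇒ order 0.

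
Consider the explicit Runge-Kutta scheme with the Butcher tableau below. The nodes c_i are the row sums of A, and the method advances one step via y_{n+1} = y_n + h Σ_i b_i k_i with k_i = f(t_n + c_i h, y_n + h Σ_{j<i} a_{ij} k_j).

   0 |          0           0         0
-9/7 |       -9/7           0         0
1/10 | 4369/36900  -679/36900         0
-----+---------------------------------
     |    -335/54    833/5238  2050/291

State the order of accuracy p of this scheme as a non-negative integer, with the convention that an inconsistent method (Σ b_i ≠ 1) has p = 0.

b = (-335/54, 833/5238, 2050/291)
c = (0, -9/7, 1/10)
Ac = (0, 0, 97/4100)
Σ b_i: (-335/54)·1 + 833/5238·1 + 2050/291·1 = 1 ✓
b·c: 833/5238·(-9/7) + 2050/291·1/10 = 1/2 ✓
b·c²: 833/5238·81/49 + 2050/291·1/100 = 1/3 ✓
b·Ac: 2050/291·97/4100 = 1/6 ✓; 3 stages ⇒ order 3.

3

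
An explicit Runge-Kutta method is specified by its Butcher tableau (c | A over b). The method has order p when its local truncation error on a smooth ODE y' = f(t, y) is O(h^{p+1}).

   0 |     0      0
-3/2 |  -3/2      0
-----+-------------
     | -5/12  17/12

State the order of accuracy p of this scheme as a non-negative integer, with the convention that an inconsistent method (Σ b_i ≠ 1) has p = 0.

b = (-5/12, 17/12)
c = (0, -3/2)
Σ b_i: (-5/12)·1 + 17/12·1 = 1 ✓
b·c: 17/12·(-3/2) = -17/8 ≠ 1/2 ⇒ order 1.

1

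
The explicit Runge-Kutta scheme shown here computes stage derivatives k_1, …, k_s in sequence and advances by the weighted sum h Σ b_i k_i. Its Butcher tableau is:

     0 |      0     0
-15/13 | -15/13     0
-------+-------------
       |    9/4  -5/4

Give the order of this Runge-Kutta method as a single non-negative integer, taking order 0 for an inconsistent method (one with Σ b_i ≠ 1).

b = (9/4, -5/4)
c = (0, -15/13)
Σ b_i: 9/4·1 + (-5/4)·1 = 1 ✓
b·c: (-5/4)·(-15/13) = 75/52 ≠ 1/2 ⇒ order 1.

1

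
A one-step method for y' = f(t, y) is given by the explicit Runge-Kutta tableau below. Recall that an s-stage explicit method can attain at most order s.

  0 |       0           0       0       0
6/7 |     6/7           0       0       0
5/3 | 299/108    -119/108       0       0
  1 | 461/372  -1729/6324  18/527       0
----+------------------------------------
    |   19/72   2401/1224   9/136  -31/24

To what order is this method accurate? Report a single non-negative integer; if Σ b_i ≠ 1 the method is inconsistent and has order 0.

b = (19/72, 2401/1224, 9/136, -31/24)
c = (0, 6/7, 5/3, 1)
Ac = (0, 0, -17/18, -11/62)
Σ b_i: 19/72·1 + 2401/1224·1 + 9/136·1 + (-31/24)·1 = 1 ✓
b·c: 2401/1224·6/7 + 9/136·5/3 + (-31/24)·1 = 1/2 ✓
b·c²: 2401/1224·36/49 + 9/136·25/9 + (-31/24)·1 = 1/3 ✓
b·Ac: 9/136·(-17/18) + (-31/24)·(-11/62) = 1/6 ✓
b·c³: 2401/1224·216/343 + 9/136·125/27 + (-31/24)·1 = 1/4 ✓
b·(c∘Ac): 9/136·(-85/54) + (-31/24)·(-11/62) = 1/8 ✓
b·Ac²: 9/136·(-17/21) + (-31/24)·(-23/217) = 1/12 ✓
b·A²c: (-31/24)·(-1/31) = 1/24 ✓; 4 stages ⇒ order 4.

4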